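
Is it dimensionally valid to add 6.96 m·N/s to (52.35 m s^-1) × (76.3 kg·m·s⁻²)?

In SI base units:
  6.96 m·N/s:  N·m·s⁻¹ = kg·m·s⁻²·m·s⁻¹ = kg·m²·s⁻³
  (52.35 m s^-1) × (76.3 kg·m·s⁻²):  [m·s⁻¹] · [kg·m·s⁻²] = kg·m²·s⁻³
Both are kg·m²·s⁻³, so they have the same dimensions and can be added.

Yes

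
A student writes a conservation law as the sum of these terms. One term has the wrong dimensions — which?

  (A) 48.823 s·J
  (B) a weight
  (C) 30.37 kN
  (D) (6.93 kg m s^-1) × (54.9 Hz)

Work out the base dimensions of each:
  (A) J·s = N·m·s = kg·m²·s⁻¹
  (B) [weight] = kg·m·s⁻²
  (C) N = kg·m·s⁻²
  (D) [kg·m·s⁻¹] · [s⁻¹] = kg·m·s⁻²
All reduce to kg·m·s⁻² except (A), which is kg·m²·s⁻¹.

(A)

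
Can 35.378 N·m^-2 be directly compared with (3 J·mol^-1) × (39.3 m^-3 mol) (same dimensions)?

Yes

Dimensions:
  35.378 N·m^-2:  N·m⁻² = kg·m·s⁻²·m⁻² = kg·m⁻¹·s⁻²
  (3 J·mol^-1) × (39.3 m^-3 mol):  [kg·m²·s⁻²·mol⁻¹] · [m⁻³·mol] = kg·m⁻¹·s⁻²
Both are kg·m⁻¹·s⁻², so they have the same dimensions and can be added.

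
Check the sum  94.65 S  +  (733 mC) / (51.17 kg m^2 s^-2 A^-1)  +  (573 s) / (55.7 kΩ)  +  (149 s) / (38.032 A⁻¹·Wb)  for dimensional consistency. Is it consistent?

Reduce each to base SI dimensions:
  94.65 S:  S = Ω⁻¹ = kg⁻¹·m⁻²·s³·A²
  (733 mC) / (51.17 kg m^2 s^-2 A^-1):  [s·A] / [kg·m²·s⁻²·A⁻¹] = kg⁻¹·m⁻²·s³·A²
  (573 s) / (55.7 kΩ):  [s] / [kg·m²·s⁻³·A⁻²] = kg⁻¹·m⁻²·s⁴·A²
  (149 s) / (38.032 A⁻¹·Wb):  [s] / [kg·m²·s⁻²·A⁻²] = kg⁻¹·m⁻²·s³·A²
The terms do not share a single dimension (kg⁻¹·m⁻²·s³·A² vs kg⁻¹·m⁻²·s⁴·A²).

No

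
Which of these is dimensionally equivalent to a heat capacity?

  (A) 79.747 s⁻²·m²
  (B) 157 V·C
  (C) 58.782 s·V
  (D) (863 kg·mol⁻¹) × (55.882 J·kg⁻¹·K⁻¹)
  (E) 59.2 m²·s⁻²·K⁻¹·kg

(E)

Reference: [heat capacity] = kg·m²·s⁻²·K⁻¹.
Each option:
  (A) m²·s⁻²
  (B) C·V = s·A·J·C⁻¹ = kg·m²·s⁻²
  (C) V·s = J·C⁻¹·s = kg·m²·s⁻²·A⁻¹
  (D) [kg·mol⁻¹] · [m²·s⁻²·K⁻¹] = kg·m²·s⁻²·K⁻¹·mol⁻¹
  (E) kg·m²·s⁻²·K⁻¹  ← same
Only (E) matches kg·m²·s⁻²·K⁻¹.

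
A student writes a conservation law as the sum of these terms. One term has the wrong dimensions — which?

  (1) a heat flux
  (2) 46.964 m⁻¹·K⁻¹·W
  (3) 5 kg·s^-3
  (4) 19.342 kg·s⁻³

Dimensions:
  (1) [heat flux] = kg·s⁻³
  (2) W·m⁻¹·K⁻¹ = J·s⁻¹·m⁻¹·K⁻¹ = kg·m·s⁻³·K⁻¹
  (3) kg·s⁻³
  (4) kg·s⁻³
All reduce to kg·s⁻³ except (2), which is kg·m·s⁻³·K⁻¹.

(2)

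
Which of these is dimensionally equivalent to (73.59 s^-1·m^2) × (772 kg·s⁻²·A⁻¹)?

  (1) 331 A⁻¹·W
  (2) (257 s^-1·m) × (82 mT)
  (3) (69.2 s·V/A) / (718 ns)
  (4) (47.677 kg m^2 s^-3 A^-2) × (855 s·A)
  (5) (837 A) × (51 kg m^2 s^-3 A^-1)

(1)

Reference: [m²·s⁻¹] · [kg·s⁻²·A⁻¹] = kg·m²·s⁻³·A⁻¹.
Each option:
  (1) W·A⁻¹ = J·s⁻¹·A⁻¹ = kg·m²·s⁻³·A⁻¹  ← same
  (2) [m·s⁻¹] · [kg·s⁻²·A⁻¹] = kg·m·s⁻³·A⁻¹
  (3) [kg·m²·s⁻²·A⁻²] / [s] = kg·m²·s⁻³·A⁻²
  (4) [kg·m²·s⁻³·A⁻²] · [s·A] = kg·m²·s⁻²·A⁻¹
  (5) [A] · [kg·m²·s⁻³·A⁻¹] = kg·m²·s⁻³
Only (1) matches kg·m²·s⁻³·A⁻¹.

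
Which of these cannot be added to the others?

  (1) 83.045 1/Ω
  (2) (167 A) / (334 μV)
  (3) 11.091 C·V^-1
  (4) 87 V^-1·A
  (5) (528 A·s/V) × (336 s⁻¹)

(3)

Reduce each to base SI dimensions:
  (1) Ω⁻¹ = (V·A⁻¹)⁻¹ = kg⁻¹·m⁻²·s³·A²
  (2) [A] / [kg·m²·s⁻³·A⁻¹] = kg⁻¹·m⁻²·s³·A²
  (3) C·V⁻¹ = s·A·(J·C⁻¹)⁻¹ = kg⁻¹·m⁻²·s⁴·A²
  (4) A·V⁻¹ = A·(J·C⁻¹)⁻¹ = kg⁻¹·m⁻²·s³·A²
  (5) [kg⁻¹·m⁻²·s⁴·A²] · [s⁻¹] = kg⁻¹·m⁻²·s³·A²
All reduce to kg⁻¹·m⁻²·s³·A² except (3), which is kg⁻¹·m⁻²·s⁴·A².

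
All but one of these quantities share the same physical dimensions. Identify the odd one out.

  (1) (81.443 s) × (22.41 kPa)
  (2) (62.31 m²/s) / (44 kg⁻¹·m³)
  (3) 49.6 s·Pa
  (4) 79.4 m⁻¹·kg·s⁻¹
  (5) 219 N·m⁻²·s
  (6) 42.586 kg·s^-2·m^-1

Expand each in SI base units:
  (1) [s] · [kg·m⁻¹·s⁻²] = kg·m⁻¹·s⁻¹
  (2) [m²·s⁻¹] / [kg⁻¹·m³] = kg·m⁻¹·s⁻¹
  (3) Pa·s = N·m⁻²·s = kg·m⁻¹·s⁻¹
  (4) kg·m⁻¹·s⁻¹
  (5) N·s·m⁻² = kg·m·s⁻²·s·m⁻² = kg·m⁻¹·s⁻¹
  (6) kg·m⁻¹·s⁻²
All reduce to kg·m⁻¹·s⁻¹ except (6), which is kg·m⁻¹·s⁻².

(6)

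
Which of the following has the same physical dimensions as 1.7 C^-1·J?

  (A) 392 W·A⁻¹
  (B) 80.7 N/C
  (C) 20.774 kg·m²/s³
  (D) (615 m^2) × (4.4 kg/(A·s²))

Reference: J·C⁻¹ = N·m·(s·A)⁻¹ = kg·m²·s⁻³·A⁻¹.
Each option:
  (A) W·A⁻¹ = J·s⁻¹·A⁻¹ = kg·m²·s⁻³·A⁻¹  ← same
  (B) N·C⁻¹ = kg·m·s⁻²·(s·A)⁻¹ = kg·m·s⁻³·A⁻¹
  (C) kg·m²·s⁻³
  (D) [m²] · [kg·s⁻²·A⁻¹] = kg·m²·s⁻²·A⁻¹
Only (A) matches kg·m²·s⁻³·A⁻¹.

(A)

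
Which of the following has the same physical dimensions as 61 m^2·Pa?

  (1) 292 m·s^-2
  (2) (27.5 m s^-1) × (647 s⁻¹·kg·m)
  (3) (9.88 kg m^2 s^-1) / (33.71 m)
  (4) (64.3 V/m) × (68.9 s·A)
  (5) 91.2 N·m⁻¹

(4)

Reference: Pa·m² = N·m⁻²·m² = kg·m·s⁻².
Each option:
  (1) m·s⁻²
  (2) [m·s⁻¹] · [kg·m·s⁻¹] = kg·m²·s⁻²
  (3) [kg·m²·s⁻¹] / [m] = kg·m·s⁻¹
  (4) [kg·m·s⁻³·A⁻¹] · [s·A] = kg·m·s⁻²  ← same
  (5) N·m⁻¹ = kg·m·s⁻²·m⁻¹ = kg·s⁻²
Only (4) matches kg·m·s⁻².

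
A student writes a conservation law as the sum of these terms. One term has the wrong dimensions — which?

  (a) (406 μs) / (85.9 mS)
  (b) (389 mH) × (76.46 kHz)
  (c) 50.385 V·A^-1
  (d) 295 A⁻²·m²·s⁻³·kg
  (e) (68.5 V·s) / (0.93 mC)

(a)

Work out the base dimensions of each:
  (a) [s] / [kg⁻¹·m⁻²·s³·A²] = kg·m²·s⁻²·A⁻²
  (b) [kg·m²·s⁻²·A⁻²] · [s⁻¹] = kg·m²·s⁻³·A⁻²
  (c) V·A⁻¹ = J·C⁻¹·A⁻¹ = kg·m²·s⁻³·A⁻²
  (d) kg·m²·s⁻³·A⁻²
  (e) [kg·m²·s⁻²·A⁻¹] / [s·A] = kg·m²·s⁻³·A⁻²
All reduce to kg·m²·s⁻³·A⁻² except (a), which is kg·m²·s⁻²·A⁻².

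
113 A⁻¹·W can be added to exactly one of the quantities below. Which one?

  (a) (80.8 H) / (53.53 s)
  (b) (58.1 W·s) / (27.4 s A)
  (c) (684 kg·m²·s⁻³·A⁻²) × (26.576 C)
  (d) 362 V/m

Reference: W·A⁻¹ = J·s⁻¹·A⁻¹ = kg·m²·s⁻³·A⁻¹.
Each option:
  (a) [kg·m²·s⁻²·A⁻²] / [s] = kg·m²·s⁻³·A⁻²
  (b) [kg·m²·s⁻²] / [s·A] = kg·m²·s⁻³·A⁻¹  ← same
  (c) [kg·m²·s⁻³·A⁻²] · [s·A] = kg·m²·s⁻²·A⁻¹
  (d) V·m⁻¹ = J·C⁻¹·m⁻¹ = kg·m·s⁻³·A⁻¹
Only (b) matches kg·m²·s⁻³·A⁻¹.

(b)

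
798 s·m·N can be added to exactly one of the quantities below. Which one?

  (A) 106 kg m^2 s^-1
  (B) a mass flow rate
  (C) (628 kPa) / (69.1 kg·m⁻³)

Reference: N·m·s = kg·m·s⁻²·m·s = kg·m²·s⁻¹.
Each option:
  (A) kg·m²·s⁻¹  ← same
  (B) [mass flow rate] = kg·s⁻¹
  (C) [kg·m⁻¹·s⁻²] / [kg·m⁻³] = m²·s⁻²
Only (A) matches kg·m²·s⁻¹.

(A)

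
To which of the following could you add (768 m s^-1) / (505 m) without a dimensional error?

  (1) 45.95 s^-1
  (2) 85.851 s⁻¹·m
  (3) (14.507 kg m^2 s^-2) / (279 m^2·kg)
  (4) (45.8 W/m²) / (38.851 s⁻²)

(1)

Reference: [m·s⁻¹] / [m] = s⁻¹.
Each option:
  (1) s⁻¹  ← same
  (2) m·s⁻¹
  (3) [kg·m²·s⁻²] / [kg·m²] = s⁻²
  (4) [kg·s⁻³] / [s⁻²] = kg·s⁻¹
Only (1) matches s⁻¹.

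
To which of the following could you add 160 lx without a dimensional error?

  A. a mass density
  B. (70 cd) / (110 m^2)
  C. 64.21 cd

B.

Reference: lx = lm·m⁻² = m⁻²·cd.
Each option:
  A. [mass density] = kg·m⁻³
  B. [cd] / [m²] = m⁻²·cd  ← same
  C. cd
Only B. matches m⁻²·cd.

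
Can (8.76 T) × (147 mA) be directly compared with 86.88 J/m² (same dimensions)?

Expand each in SI base units:
  (8.76 T) × (147 mA):  [kg·s⁻²·A⁻¹] · [A] = kg·s⁻²
  86.88 J/m²:  J·m⁻² = N·m·m⁻² = kg·s⁻²
Both are kg·s⁻², so they have the same dimensions and can be added.

Yes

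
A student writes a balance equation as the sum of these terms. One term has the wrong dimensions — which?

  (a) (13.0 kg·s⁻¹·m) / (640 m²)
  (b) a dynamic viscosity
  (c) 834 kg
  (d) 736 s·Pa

(c)

Reduce each to base SI dimensions:
  (a) [kg·m·s⁻¹] / [m²] = kg·m⁻¹·s⁻¹
  (b) [dynamic viscosity] = kg·m⁻¹·s⁻¹
  (c) kg
  (d) Pa·s = N·m⁻²·s = kg·m⁻¹·s⁻¹
All reduce to kg·m⁻¹·s⁻¹ except (c), which is kg.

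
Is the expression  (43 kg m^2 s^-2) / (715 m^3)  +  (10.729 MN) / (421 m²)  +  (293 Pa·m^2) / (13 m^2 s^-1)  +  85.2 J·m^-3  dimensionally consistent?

Dimensions:
  (43 kg m^2 s^-2) / (715 m^3):  [kg·m²·s⁻²] / [m³] = kg·m⁻¹·s⁻²
  (10.729 MN) / (421 m²):  [kg·m·s⁻²] / [m²] = kg·m⁻¹·s⁻²
  (293 Pa·m^2) / (13 m^2 s^-1):  [kg·m·s⁻²] / [m²·s⁻¹] = kg·m⁻¹·s⁻¹
  85.2 J·m^-3:  J·m⁻³ = N·m·m⁻³ = kg·m⁻¹·s⁻²
The terms do not share a single dimension (kg·m⁻¹·s⁻² vs kg·m⁻¹·s⁻¹).

No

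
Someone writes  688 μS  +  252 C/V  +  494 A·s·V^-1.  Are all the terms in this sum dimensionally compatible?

No

In SI base units:
  688 μS:  S = Ω⁻¹ = kg⁻¹·m⁻²·s³·A²
  252 C/V:  C·V⁻¹ = s·A·(J·C⁻¹)⁻¹ = kg⁻¹·m⁻²·s⁴·A²
  494 A·s·V^-1:  A·s·V⁻¹ = A·s·(J·C⁻¹)⁻¹ = kg⁻¹·m⁻²·s⁴·A²
The terms do not share a single dimension (kg⁻¹·m⁻²·s³·A² vs kg⁻¹·m⁻²·s⁴·A²).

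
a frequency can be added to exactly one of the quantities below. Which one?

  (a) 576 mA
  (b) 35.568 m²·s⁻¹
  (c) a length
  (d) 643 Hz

(d)

Reference: [frequency] = s⁻¹.
Each option:
  (a) A
  (b) m²·s⁻¹
  (c) [length] = m
  (d) Hz = s⁻¹  ← same
Only (d) matches s⁻¹.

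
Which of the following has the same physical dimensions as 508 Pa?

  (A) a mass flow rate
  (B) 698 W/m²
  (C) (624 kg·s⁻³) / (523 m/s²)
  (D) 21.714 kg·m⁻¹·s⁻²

(D)

Reference: Pa = N·m⁻² = kg·m⁻¹·s⁻².
Each option:
  (A) [mass flow rate] = kg·s⁻¹
  (B) W·m⁻² = J·s⁻¹·m⁻² = kg·s⁻³
  (C) [kg·s⁻³] / [m·s⁻²] = kg·m⁻¹·s⁻¹
  (D) kg·m⁻¹·s⁻²  ← same
Only (D) matches kg·m⁻¹·s⁻².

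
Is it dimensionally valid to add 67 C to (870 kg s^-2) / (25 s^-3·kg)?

Expand each in SI base units:
  67 C:  C = s·A
  (870 kg s^-2) / (25 s^-3·kg):  [kg·s⁻²] / [kg·s⁻³] = s
s·A ≠ s, so they cannot be added.

No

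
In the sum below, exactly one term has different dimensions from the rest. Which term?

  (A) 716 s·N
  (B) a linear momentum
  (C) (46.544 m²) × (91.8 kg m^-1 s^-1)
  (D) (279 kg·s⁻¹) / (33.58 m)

(D)

Dimensions:
  (A) N·s = kg·m·s⁻²·s = kg·m·s⁻¹
  (B) [linear momentum] = kg·m·s⁻¹
  (C) [m²] · [kg·m⁻¹·s⁻¹] = kg·m·s⁻¹
  (D) [kg·s⁻¹] / [m] = kg·m⁻¹·s⁻¹
All reduce to kg·m·s⁻¹ except (D), which is kg·m⁻¹·s⁻¹.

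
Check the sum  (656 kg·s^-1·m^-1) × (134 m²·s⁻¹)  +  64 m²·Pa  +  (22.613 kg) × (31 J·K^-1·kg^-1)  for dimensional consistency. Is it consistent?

No

Dimensions:
  (656 kg·s^-1·m^-1) × (134 m²·s⁻¹):  [kg·m⁻¹·s⁻¹] · [m²·s⁻¹] = kg·m·s⁻²
  64 m²·Pa:  Pa·m² = N·m⁻²·m² = kg·m·s⁻²
  (22.613 kg) × (31 J·K^-1·kg^-1):  [kg] · [m²·s⁻²·K⁻¹] = kg·m²·s⁻²·K⁻¹
The terms do not share a single dimension (kg·m²·s⁻²·K⁻¹ vs kg·m·s⁻²).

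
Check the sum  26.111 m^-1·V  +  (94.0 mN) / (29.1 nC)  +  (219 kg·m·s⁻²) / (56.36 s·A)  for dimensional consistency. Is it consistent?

Yes

In SI base units:
  26.111 m^-1·V:  V·m⁻¹ = J·C⁻¹·m⁻¹ = kg·m·s⁻³·A⁻¹
  (94.0 mN) / (29.1 nC):  [kg·m·s⁻²] / [s·A] = kg·m·s⁻³·A⁻¹
  (219 kg·m·s⁻²) / (56.36 s·A):  [kg·m·s⁻²] / [s·A] = kg·m·s⁻³·A⁻¹
Every term reduces to kg·m·s⁻³·A⁻¹.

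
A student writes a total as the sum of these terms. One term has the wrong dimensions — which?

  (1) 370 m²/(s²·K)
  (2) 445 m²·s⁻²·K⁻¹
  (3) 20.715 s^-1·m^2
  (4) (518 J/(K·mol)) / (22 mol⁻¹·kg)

Work out the base dimensions of each:
  (1) m²·s⁻²·K⁻¹
  (2) m²·s⁻²·K⁻¹
  (3) m²·s⁻¹
  (4) [kg·m²·s⁻²·K⁻¹·mol⁻¹] / [kg·mol⁻¹] = m²·s⁻²·K⁻¹
All reduce to m²·s⁻²·K⁻¹ except (3), which is m²·s⁻¹.

(3)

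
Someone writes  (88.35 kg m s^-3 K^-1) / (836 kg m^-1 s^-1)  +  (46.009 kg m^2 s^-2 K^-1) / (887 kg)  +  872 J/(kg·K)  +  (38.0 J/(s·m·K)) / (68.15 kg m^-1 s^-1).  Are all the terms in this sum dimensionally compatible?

Work out the base dimensions of each:
  (88.35 kg m s^-3 K^-1) / (836 kg m^-1 s^-1):  [kg·m·s⁻³·K⁻¹] / [kg·m⁻¹·s⁻¹] = m²·s⁻²·K⁻¹
  (46.009 kg m^2 s^-2 K^-1) / (887 kg):  [kg·m²·s⁻²·K⁻¹] / [kg] = m²·s⁻²·K⁻¹
  872 J/(kg·K):  J·kg⁻¹·K⁻¹ = N·m·kg⁻¹·K⁻¹ = m²·s⁻²·K⁻¹
  (38.0 J/(s·m·K)) / (68.15 kg m^-1 s^-1):  [kg·m·s⁻³·K⁻¹] / [kg·m⁻¹·s⁻¹] = m²·s⁻²·K⁻¹
Every term reduces to m²·s⁻²·K⁻¹.

Yes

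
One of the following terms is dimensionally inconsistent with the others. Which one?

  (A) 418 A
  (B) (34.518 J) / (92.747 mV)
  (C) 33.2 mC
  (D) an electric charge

Reduce each to base SI dimensions:
  (A) A
  (B) [kg·m²·s⁻²] / [kg·m²·s⁻³·A⁻¹] = s·A
  (C) C = s·A
  (D) [electric charge] = s·A
All reduce to s·A except (A), which is A.

(A)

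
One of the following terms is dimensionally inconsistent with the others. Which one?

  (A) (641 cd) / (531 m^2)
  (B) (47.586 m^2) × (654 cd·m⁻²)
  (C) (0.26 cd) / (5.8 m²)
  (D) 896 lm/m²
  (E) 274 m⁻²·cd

(B)

Expand each in SI base units:
  (A) [cd] / [m²] = m⁻²·cd
  (B) [m²] · [m⁻²·cd] = cd
  (C) [cd] / [m²] = m⁻²·cd
  (D) lm·m⁻² = cd·m⁻² = m⁻²·cd
  (E) cd·m⁻² = m⁻²·cd
All reduce to m⁻²·cd except (B), which is cd.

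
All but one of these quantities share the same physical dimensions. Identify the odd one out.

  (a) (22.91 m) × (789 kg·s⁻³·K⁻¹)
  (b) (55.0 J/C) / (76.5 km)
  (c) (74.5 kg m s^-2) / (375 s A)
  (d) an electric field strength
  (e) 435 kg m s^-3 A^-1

(a)

In SI base units:
  (a) [m] · [kg·s⁻³·K⁻¹] = kg·m·s⁻³·K⁻¹
  (b) [kg·m²·s⁻³·A⁻¹] / [m] = kg·m·s⁻³·A⁻¹
  (c) [kg·m·s⁻²] / [s·A] = kg·m·s⁻³·A⁻¹
  (d) [electric field strength] = kg·m·s⁻³·A⁻¹
  (e) kg·m·s⁻³·A⁻¹
All reduce to kg·m·s⁻³·A⁻¹ except (a), which is kg·m·s⁻³·K⁻¹.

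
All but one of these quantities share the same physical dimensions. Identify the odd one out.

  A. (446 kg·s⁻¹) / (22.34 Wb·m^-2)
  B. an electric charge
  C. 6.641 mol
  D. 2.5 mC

Work out the base dimensions of each:
  A. [kg·s⁻¹] / [kg·s⁻²·A⁻¹] = s·A
  B. [electric charge] = s·A
  C. mol
  D. C = s·A
All reduce to s·A except C., which is mol.

C.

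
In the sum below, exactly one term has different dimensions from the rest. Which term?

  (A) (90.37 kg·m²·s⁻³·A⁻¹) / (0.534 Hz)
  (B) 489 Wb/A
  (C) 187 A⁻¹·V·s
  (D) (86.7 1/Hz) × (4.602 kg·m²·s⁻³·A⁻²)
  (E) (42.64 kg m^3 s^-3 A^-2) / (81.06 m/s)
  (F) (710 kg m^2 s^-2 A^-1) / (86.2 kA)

Reduce each to base SI dimensions:
  (A) [kg·m²·s⁻³·A⁻¹] / [s⁻¹] = kg·m²·s⁻²·A⁻¹
  (B) Wb·A⁻¹ = V·s·A⁻¹ = kg·m²·s⁻²·A⁻²
  (C) V·s·A⁻¹ = J·C⁻¹·s·A⁻¹ = kg·m²·s⁻²·A⁻²
  (D) [s] · [kg·m²·s⁻³·A⁻²] = kg·m²·s⁻²·A⁻²
  (E) [kg·m³·s⁻³·A⁻²] / [m·s⁻¹] = kg·m²·s⁻²·A⁻²
  (F) [kg·m²·s⁻²·A⁻¹] / [A] = kg·m²·s⁻²·A⁻²
All reduce to kg·m²·s⁻²·A⁻² except (A), which is kg·m²·s⁻²·A⁻¹.

(A)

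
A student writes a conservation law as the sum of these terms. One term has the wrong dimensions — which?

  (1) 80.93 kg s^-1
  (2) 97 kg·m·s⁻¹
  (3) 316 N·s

(1)

Work out the base dimensions of each:
  (1) kg·s⁻¹
  (2) kg·m·s⁻¹
  (3) N·s = kg·m·s⁻²·s = kg·m·s⁻¹
All reduce to kg·m·s⁻¹ except (1), which is kg·s⁻¹.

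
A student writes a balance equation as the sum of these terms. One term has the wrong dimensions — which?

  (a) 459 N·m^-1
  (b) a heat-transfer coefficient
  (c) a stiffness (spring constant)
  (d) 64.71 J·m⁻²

Reduce each to base SI dimensions:
  (a) N·m⁻¹ = kg·m·s⁻²·m⁻¹ = kg·s⁻²
  (b) [heat-transfer coefficient] = kg·s⁻³·K⁻¹
  (c) [stiffness (spring constant)] = kg·s⁻²
  (d) J·m⁻² = N·m·m⁻² = kg·s⁻²
All reduce to kg·s⁻² except (b), which is kg·s⁻³·K⁻¹.

(b)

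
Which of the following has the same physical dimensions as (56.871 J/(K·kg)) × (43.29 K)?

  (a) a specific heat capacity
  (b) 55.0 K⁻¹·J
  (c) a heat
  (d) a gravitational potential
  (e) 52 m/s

Reference: [m²·s⁻²·K⁻¹] · [K] = m²·s⁻².
Each option:
  (a) [specific heat capacity] = m²·s⁻²·K⁻¹
  (b) J·K⁻¹ = N·m·K⁻¹ = kg·m²·s⁻²·K⁻¹
  (c) [heat] = kg·m²·s⁻²
  (d) [gravitational potential] = m²·s⁻²  ← same
  (e) m·s⁻¹
Only (d) matches m²·s⁻².

(d)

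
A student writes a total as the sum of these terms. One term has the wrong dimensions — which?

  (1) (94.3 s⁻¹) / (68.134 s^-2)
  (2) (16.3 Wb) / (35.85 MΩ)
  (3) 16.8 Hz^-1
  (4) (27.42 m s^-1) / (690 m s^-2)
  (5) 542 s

Reduce each to base SI dimensions:
  (1) [s⁻¹] / [s⁻²] = s
  (2) [kg·m²·s⁻²·A⁻¹] / [kg·m²·s⁻³·A⁻²] = s·A
  (3) Hz⁻¹ = (s⁻¹)⁻¹ = s
  (4) [m·s⁻¹] / [m·s⁻²] = s
  (5) s
All reduce to s except (2), which is s·A.

(2)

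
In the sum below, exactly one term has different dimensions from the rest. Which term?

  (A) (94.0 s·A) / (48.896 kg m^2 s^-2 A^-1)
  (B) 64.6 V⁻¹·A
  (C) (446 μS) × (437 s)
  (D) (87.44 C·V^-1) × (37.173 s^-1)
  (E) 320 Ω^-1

(C)

Work out the base dimensions of each:
  (A) [s·A] / [kg·m²·s⁻²·A⁻¹] = kg⁻¹·m⁻²·s³·A²
  (B) A·V⁻¹ = A·(J·C⁻¹)⁻¹ = kg⁻¹·m⁻²·s³·A²
  (C) [kg⁻¹·m⁻²·s³·A²] · [s] = kg⁻¹·m⁻²·s⁴·A²
  (D) [kg⁻¹·m⁻²·s⁴·A²] · [s⁻¹] = kg⁻¹·m⁻²·s³·A²
  (E) Ω⁻¹ = (V·A⁻¹)⁻¹ = kg⁻¹·m⁻²·s³·A²
All reduce to kg⁻¹·m⁻²·s³·A² except (C), which is kg⁻¹·m⁻²·s⁴·A².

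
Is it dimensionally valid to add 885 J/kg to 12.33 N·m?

No

Reduce each to base SI dimensions:
  885 J/kg:  J·kg⁻¹ = N·m·kg⁻¹ = m²·s⁻²
  12.33 N·m:  N·m = kg·m·s⁻²·m = kg·m²·s⁻²
m²·s⁻² ≠ kg·m²·s⁻², so they cannot be added.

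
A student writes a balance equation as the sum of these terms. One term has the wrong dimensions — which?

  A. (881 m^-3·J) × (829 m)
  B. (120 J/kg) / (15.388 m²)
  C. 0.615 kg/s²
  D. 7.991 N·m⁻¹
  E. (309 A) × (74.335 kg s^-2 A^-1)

B.

Work out the base dimensions of each:
  A. [kg·m⁻¹·s⁻²] · [m] = kg·s⁻²
  B. [m²·s⁻²] / [m²] = s⁻²
  C. kg·s⁻²
  D. N·m⁻¹ = kg·m·s⁻²·m⁻¹ = kg·s⁻²
  E. [A] · [kg·s⁻²·A⁻¹] = kg·s⁻²
All reduce to kg·s⁻² except B., which is s⁻².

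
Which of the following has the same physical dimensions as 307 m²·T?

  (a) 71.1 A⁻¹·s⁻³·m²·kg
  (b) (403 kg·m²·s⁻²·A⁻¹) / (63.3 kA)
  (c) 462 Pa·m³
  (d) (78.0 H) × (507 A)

Reference: T·m² = Wb·m⁻²·m² = kg·m²·s⁻²·A⁻¹.
Each option:
  (a) kg·m²·s⁻³·A⁻¹
  (b) [kg·m²·s⁻²·A⁻¹] / [A] = kg·m²·s⁻²·A⁻²
  (c) Pa·m³ = N·m⁻²·m³ = kg·m²·s⁻²
  (d) [kg·m²·s⁻²·A⁻²] · [A] = kg·m²·s⁻²·A⁻¹  ← same
Only (d) matches kg·m²·s⁻²·A⁻¹.

(d)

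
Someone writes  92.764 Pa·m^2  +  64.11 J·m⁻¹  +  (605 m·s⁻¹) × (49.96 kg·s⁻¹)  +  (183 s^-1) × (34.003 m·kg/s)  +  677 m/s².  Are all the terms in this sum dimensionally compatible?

Dimensions:
  92.764 Pa·m^2:  Pa·m² = N·m⁻²·m² = kg·m·s⁻²
  64.11 J·m⁻¹:  J·m⁻¹ = N·m·m⁻¹ = kg·m·s⁻²
  (605 m·s⁻¹) × (49.96 kg·s⁻¹):  [m·s⁻¹] · [kg·s⁻¹] = kg·m·s⁻²
  (183 s^-1) × (34.003 m·kg/s):  [s⁻¹] · [kg·m·s⁻¹] = kg·m·s⁻²
  677 m/s²:  m·s⁻²
The terms do not share a single dimension (kg·m·s⁻² vs m·s⁻²).

No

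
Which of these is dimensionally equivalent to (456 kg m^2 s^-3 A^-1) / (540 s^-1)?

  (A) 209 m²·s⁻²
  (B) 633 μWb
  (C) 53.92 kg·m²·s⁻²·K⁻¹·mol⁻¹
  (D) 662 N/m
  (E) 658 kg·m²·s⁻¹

Reference: [kg·m²·s⁻³·A⁻¹] / [s⁻¹] = kg·m²·s⁻²·A⁻¹.
Each option:
  (A) m²·s⁻²
  (B) Wb = V·s = kg·m²·s⁻²·A⁻¹  ← same
  (C) kg·m²·s⁻²·K⁻¹·mol⁻¹
  (D) N·m⁻¹ = kg·m·s⁻²·m⁻¹ = kg·s⁻²
  (E) kg·m²·s⁻¹
Only (B) matches kg·m²·s⁻²·A⁻¹.

(B)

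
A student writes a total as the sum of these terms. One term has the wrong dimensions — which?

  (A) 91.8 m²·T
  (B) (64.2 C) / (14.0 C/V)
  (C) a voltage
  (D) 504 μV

(A)

Work out the base dimensions of each:
  (A) T·m² = Wb·m⁻²·m² = kg·m²·s⁻²·A⁻¹
  (B) [s·A] / [kg⁻¹·m⁻²·s⁴·A²] = kg·m²·s⁻³·A⁻¹
  (C) [voltage] = kg·m²·s⁻³·A⁻¹
  (D) V = J·C⁻¹ = kg·m²·s⁻³·A⁻¹
All reduce to kg·m²·s⁻³·A⁻¹ except (A), which is kg·m²·s⁻²·A⁻¹.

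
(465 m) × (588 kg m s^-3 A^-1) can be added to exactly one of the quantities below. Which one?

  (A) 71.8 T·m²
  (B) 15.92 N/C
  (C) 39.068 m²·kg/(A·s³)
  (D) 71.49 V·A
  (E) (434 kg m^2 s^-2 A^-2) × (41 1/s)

(C)

Reference: [m] · [kg·m·s⁻³·A⁻¹] = kg·m²·s⁻³·A⁻¹.
Each option:
  (A) T·m² = Wb·m⁻²·m² = kg·m²·s⁻²·A⁻¹
  (B) N·C⁻¹ = kg·m·s⁻²·(s·A)⁻¹ = kg·m·s⁻³·A⁻¹
  (C) kg·m²·s⁻³·A⁻¹  ← same
  (D) V·A = J·C⁻¹·A = kg·m²·s⁻³
  (E) [kg·m²·s⁻²·A⁻²] · [s⁻¹] = kg·m²·s⁻³·A⁻²
Only (C) matches kg·m²·s⁻³·A⁻¹.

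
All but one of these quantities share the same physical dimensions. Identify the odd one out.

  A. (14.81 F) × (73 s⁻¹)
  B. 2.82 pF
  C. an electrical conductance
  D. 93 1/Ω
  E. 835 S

Reduce each to base SI dimensions:
  A. [kg⁻¹·m⁻²·s⁴·A²] · [s⁻¹] = kg⁻¹·m⁻²·s³·A²
  B. F = C·V⁻¹ = kg⁻¹·m⁻²·s⁴·A²
  C. [electrical conductance] = kg⁻¹·m⁻²·s³·A²
  D. Ω⁻¹ = (V·A⁻¹)⁻¹ = kg⁻¹·m⁻²·s³·A²
  E. S = Ω⁻¹ = kg⁻¹·m⁻²·s³·A²
All reduce to kg⁻¹·m⁻²·s³·A² except B., which is kg⁻¹·m⁻²·s⁴·A².

B.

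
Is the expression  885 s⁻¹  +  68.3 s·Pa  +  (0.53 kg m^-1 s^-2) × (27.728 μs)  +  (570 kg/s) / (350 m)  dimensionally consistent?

Reduce each to base SI dimensions:
  885 s⁻¹:  s⁻¹
  68.3 s·Pa:  Pa·s = N·m⁻²·s = kg·m⁻¹·s⁻¹
  (0.53 kg m^-1 s^-2) × (27.728 μs):  [kg·m⁻¹·s⁻²] · [s] = kg·m⁻¹·s⁻¹
  (570 kg/s) / (350 m):  [kg·s⁻¹] / [m] = kg·m⁻¹·s⁻¹
The terms do not share a single dimension (kg·m⁻¹·s⁻¹ vs s⁻¹).

No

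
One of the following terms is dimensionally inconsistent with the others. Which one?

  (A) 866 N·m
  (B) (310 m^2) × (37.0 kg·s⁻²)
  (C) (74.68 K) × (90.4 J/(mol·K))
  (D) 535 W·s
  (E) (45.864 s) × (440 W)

(C)

In SI base units:
  (A) N·m = kg·m·s⁻²·m = kg·m²·s⁻²
  (B) [m²] · [kg·s⁻²] = kg·m²·s⁻²
  (C) [K] · [kg·m²·s⁻²·K⁻¹·mol⁻¹] = kg·m²·s⁻²·mol⁻¹
  (D) W·s = J·s⁻¹·s = kg·m²·s⁻²
  (E) [s] · [kg·m²·s⁻³] = kg·m²·s⁻²
All reduce to kg·m²·s⁻² except (C), which is kg·m²·s⁻²·mol⁻¹.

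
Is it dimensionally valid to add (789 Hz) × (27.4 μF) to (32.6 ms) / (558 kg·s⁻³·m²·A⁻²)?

No

Work out the base dimensions of each:
  (789 Hz) × (27.4 μF):  [s⁻¹] · [kg⁻¹·m⁻²·s⁴·A²] = kg⁻¹·m⁻²·s³·A²
  (32.6 ms) / (558 kg·s⁻³·m²·A⁻²):  [s] / [kg·m²·s⁻³·A⁻²] = kg⁻¹·m⁻²·s⁴·A²
kg⁻¹·m⁻²·s³·A² ≠ kg⁻¹·m⁻²·s⁴·A², so they cannot be added.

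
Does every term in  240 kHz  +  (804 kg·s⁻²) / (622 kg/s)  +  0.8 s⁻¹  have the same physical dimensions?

Dimensions:
  240 kHz:  Hz = s⁻¹
  (804 kg·s⁻²) / (622 kg/s):  [kg·s⁻²] / [kg·s⁻¹] = s⁻¹
  0.8 s⁻¹:  s⁻¹
Every term reduces to s⁻¹.

Yes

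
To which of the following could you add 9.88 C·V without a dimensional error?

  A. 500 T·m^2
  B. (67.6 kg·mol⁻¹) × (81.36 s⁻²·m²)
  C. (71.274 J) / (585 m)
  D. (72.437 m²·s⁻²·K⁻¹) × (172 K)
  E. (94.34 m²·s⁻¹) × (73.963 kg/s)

Reference: C·V = s·A·J·C⁻¹ = kg·m²·s⁻².
Each option:
  A. T·m² = Wb·m⁻²·m² = kg·m²·s⁻²·A⁻¹
  B. [kg·mol⁻¹] · [m²·s⁻²] = kg·m²·s⁻²·mol⁻¹
  C. [kg·m²·s⁻²] / [m] = kg·m·s⁻²
  D. [m²·s⁻²·K⁻¹] · [K] = m²·s⁻²
  E. [m²·s⁻¹] · [kg·s⁻¹] = kg·m²·s⁻²  ← same
Only E. matches kg·m²·s⁻².

E.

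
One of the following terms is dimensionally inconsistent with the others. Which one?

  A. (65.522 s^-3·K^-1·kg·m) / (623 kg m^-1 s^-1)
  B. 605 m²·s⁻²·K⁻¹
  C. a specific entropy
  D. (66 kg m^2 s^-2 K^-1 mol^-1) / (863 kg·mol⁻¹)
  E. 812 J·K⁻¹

E.

Dimensions:
  A. [kg·m·s⁻³·K⁻¹] / [kg·m⁻¹·s⁻¹] = m²·s⁻²·K⁻¹
  B. m²·s⁻²·K⁻¹
  C. [specific entropy] = m²·s⁻²·K⁻¹
  D. [kg·m²·s⁻²·K⁻¹·mol⁻¹] / [kg·mol⁻¹] = m²·s⁻²·K⁻¹
  E. J·K⁻¹ = N·m·K⁻¹ = kg·m²·s⁻²·K⁻¹
All reduce to m²·s⁻²·K⁻¹ except E., which is kg·m²·s⁻²·K⁻¹.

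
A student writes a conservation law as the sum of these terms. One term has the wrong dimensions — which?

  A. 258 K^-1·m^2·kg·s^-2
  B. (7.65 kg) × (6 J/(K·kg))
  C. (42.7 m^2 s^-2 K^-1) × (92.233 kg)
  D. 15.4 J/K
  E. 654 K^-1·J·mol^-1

E.

In SI base units:
  A. kg·m²·s⁻²·K⁻¹
  B. [kg] · [m²·s⁻²·K⁻¹] = kg·m²·s⁻²·K⁻¹
  C. [m²·s⁻²·K⁻¹] · [kg] = kg·m²·s⁻²·K⁻¹
  D. J·K⁻¹ = N·m·K⁻¹ = kg·m²·s⁻²·K⁻¹
  E. J·mol⁻¹·K⁻¹ = N·m·mol⁻¹·K⁻¹ = kg·m²·s⁻²·K⁻¹·mol⁻¹
All reduce to kg·m²·s⁻²·K⁻¹ except E., which is kg·m²·s⁻²·K⁻¹·mol⁻¹.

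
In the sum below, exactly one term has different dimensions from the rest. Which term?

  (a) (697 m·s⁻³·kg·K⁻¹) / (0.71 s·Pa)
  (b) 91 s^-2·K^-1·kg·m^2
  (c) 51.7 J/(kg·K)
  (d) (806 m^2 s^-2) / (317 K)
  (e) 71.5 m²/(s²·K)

(b)

Expand each in SI base units:
  (a) [kg·m·s⁻³·K⁻¹] / [kg·m⁻¹·s⁻¹] = m²·s⁻²·K⁻¹
  (b) kg·m²·s⁻²·K⁻¹
  (c) J·kg⁻¹·K⁻¹ = N·m·kg⁻¹·K⁻¹ = m²·s⁻²·K⁻¹
  (d) [m²·s⁻²] / [K] = m²·s⁻²·K⁻¹
  (e) m²·s⁻²·K⁻¹
All reduce to m²·s⁻²·K⁻¹ except (b), which is kg·m²·s⁻²·K⁻¹.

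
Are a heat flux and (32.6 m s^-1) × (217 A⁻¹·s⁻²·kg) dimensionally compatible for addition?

Expand each in SI base units:
  a heat flux:  [heat flux] = kg·s⁻³
  (32.6 m s^-1) × (217 A⁻¹·s⁻²·kg):  [m·s⁻¹] · [kg·s⁻²·A⁻¹] = kg·m·s⁻³·A⁻¹
kg·s⁻³ ≠ kg·m·s⁻³·A⁻¹, so they cannot be added.

No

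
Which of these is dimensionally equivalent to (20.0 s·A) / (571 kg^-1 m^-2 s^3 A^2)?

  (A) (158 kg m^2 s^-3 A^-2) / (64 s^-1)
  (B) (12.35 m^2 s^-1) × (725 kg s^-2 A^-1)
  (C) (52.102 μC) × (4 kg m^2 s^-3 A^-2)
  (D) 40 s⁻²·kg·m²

(C)

Reference: [s·A] / [kg⁻¹·m⁻²·s³·A²] = kg·m²·s⁻²·A⁻¹.
Each option:
  (A) [kg·m²·s⁻³·A⁻²] / [s⁻¹] = kg·m²·s⁻²·A⁻²
  (B) [m²·s⁻¹] · [kg·s⁻²·A⁻¹] = kg·m²·s⁻³·A⁻¹
  (C) [s·A] · [kg·m²·s⁻³·A⁻²] = kg·m²·s⁻²·A⁻¹  ← same
  (D) kg·m²·s⁻²
Only (C) matches kg·m²·s⁻²·A⁻¹.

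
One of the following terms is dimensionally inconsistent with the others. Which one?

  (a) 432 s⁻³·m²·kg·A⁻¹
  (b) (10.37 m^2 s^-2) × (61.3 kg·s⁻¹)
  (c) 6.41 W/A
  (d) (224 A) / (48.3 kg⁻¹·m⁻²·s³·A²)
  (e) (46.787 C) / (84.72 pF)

(b)

Dimensions:
  (a) kg·m²·s⁻³·A⁻¹
  (b) [m²·s⁻²] · [kg·s⁻¹] = kg·m²·s⁻³
  (c) W·A⁻¹ = J·s⁻¹·A⁻¹ = kg·m²·s⁻³·A⁻¹
  (d) [A] / [kg⁻¹·m⁻²·s³·A²] = kg·m²·s⁻³·A⁻¹
  (e) [s·A] / [kg⁻¹·m⁻²·s⁴·A²] = kg·m²·s⁻³·A⁻¹
All reduce to kg·m²·s⁻³·A⁻¹ except (b), which is kg·m²·s⁻³.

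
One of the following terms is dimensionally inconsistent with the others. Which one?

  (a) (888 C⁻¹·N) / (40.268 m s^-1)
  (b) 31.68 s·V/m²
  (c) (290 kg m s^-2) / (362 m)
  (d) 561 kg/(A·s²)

(c)

Work out the base dimensions of each:
  (a) [kg·m·s⁻³·A⁻¹] / [m·s⁻¹] = kg·s⁻²·A⁻¹
  (b) V·s·m⁻² = J·C⁻¹·s·m⁻² = kg·s⁻²·A⁻¹
  (c) [kg·m·s⁻²] / [m] = kg·s⁻²
  (d) kg·s⁻²·A⁻¹
All reduce to kg·s⁻²·A⁻¹ except (c), which is kg·s⁻².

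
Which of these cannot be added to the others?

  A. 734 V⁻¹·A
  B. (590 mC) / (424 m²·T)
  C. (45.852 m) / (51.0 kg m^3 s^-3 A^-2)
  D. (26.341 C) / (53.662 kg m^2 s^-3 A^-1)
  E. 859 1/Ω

Reduce each to base SI dimensions:
  A. A·V⁻¹ = A·(J·C⁻¹)⁻¹ = kg⁻¹·m⁻²·s³·A²
  B. [s·A] / [kg·m²·s⁻²·A⁻¹] = kg⁻¹·m⁻²·s³·A²
  C. [m] / [kg·m³·s⁻³·A⁻²] = kg⁻¹·m⁻²·s³·A²
  D. [s·A] / [kg·m²·s⁻³·A⁻¹] = kg⁻¹·m⁻²·s⁴·A²
  E. Ω⁻¹ = (V·A⁻¹)⁻¹ = kg⁻¹·m⁻²·s³·A²
All reduce to kg⁻¹·m⁻²·s³·A² except D., which is kg⁻¹·m⁻²·s⁴·A².

D.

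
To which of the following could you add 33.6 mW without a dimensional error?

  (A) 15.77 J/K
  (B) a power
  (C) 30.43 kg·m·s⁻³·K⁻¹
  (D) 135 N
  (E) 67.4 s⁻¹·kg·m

(B)

Reference: W = J·s⁻¹ = kg·m²·s⁻³.
Each option:
  (A) J·K⁻¹ = N·m·K⁻¹ = kg·m²·s⁻²·K⁻¹
  (B) [power] = kg·m²·s⁻³  ← same
  (C) kg·m·s⁻³·K⁻¹
  (D) N = kg·m·s⁻²
  (E) kg·m·s⁻¹
Only (B) matches kg·m²·s⁻³.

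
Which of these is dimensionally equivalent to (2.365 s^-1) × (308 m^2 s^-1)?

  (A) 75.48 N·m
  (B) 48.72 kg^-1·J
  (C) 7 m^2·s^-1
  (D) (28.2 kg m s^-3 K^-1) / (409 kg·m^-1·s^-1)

(B)

Reference: [s⁻¹] · [m²·s⁻¹] = m²·s⁻².
Each option:
  (A) N·m = kg·m·s⁻²·m = kg·m²·s⁻²
  (B) J·kg⁻¹ = N·m·kg⁻¹ = m²·s⁻²  ← same
  (C) m²·s⁻¹
  (D) [kg·m·s⁻³·K⁻¹] / [kg·m⁻¹·s⁻¹] = m²·s⁻²·K⁻¹
Only (B) matches m²·s⁻².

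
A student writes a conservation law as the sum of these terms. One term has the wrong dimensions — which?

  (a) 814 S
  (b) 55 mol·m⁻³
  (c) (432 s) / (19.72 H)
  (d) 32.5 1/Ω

Expand each in SI base units:
  (a) S = Ω⁻¹ = kg⁻¹·m⁻²·s³·A²
  (b) mol·m⁻³ = m⁻³·mol
  (c) [s] / [kg·m²·s⁻²·A⁻²] = kg⁻¹·m⁻²·s³·A²
  (d) Ω⁻¹ = (V·A⁻¹)⁻¹ = kg⁻¹·m⁻²·s³·A²
All reduce to kg⁻¹·m⁻²·s³·A² except (b), which is m⁻³·mol.

(b)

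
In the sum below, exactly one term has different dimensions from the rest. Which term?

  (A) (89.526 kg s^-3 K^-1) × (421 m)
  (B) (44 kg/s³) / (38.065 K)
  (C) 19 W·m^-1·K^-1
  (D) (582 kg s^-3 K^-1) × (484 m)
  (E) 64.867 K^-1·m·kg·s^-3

Work out the base dimensions of each:
  (A) [kg·s⁻³·K⁻¹] · [m] = kg·m·s⁻³·K⁻¹
  (B) [kg·s⁻³] / [K] = kg·s⁻³·K⁻¹
  (C) W·m⁻¹·K⁻¹ = J·s⁻¹·m⁻¹·K⁻¹ = kg·m·s⁻³·K⁻¹
  (D) [kg·s⁻³·K⁻¹] · [m] = kg·m·s⁻³·K⁻¹
  (E) kg·m·s⁻³·K⁻¹
All reduce to kg·m·s⁻³·K⁻¹ except (B), which is kg·s⁻³·K⁻¹.

(B)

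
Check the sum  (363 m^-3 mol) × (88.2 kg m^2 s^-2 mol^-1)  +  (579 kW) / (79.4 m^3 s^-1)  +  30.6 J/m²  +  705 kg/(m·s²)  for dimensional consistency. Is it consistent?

In SI base units:
  (363 m^-3 mol) × (88.2 kg m^2 s^-2 mol^-1):  [m⁻³·mol] · [kg·m²·s⁻²·mol⁻¹] = kg·m⁻¹·s⁻²
  (579 kW) / (79.4 m^3 s^-1):  [kg·m²·s⁻³] / [m³·s⁻¹] = kg·m⁻¹·s⁻²
  30.6 J/m²:  J·m⁻² = N·m·m⁻² = kg·s⁻²
  705 kg/(m·s²):  kg·m⁻¹·s⁻²
The terms do not share a single dimension (kg·m⁻¹·s⁻² vs kg·s⁻²).

No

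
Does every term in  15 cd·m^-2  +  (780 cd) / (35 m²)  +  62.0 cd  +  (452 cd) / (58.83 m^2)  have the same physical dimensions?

No

Expand each in SI base units:
  15 cd·m^-2:  cd·m⁻² = m⁻²·cd
  (780 cd) / (35 m²):  [cd] / [m²] = m⁻²·cd
  62.0 cd:  cd
  (452 cd) / (58.83 m^2):  [cd] / [m²] = m⁻²·cd
The terms do not share a single dimension (cd vs m⁻²·cd).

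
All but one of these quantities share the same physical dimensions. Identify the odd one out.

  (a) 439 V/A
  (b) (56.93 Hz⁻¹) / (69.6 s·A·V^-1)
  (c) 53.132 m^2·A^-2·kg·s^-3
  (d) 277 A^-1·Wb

(d)

Work out the base dimensions of each:
  (a) V·A⁻¹ = J·C⁻¹·A⁻¹ = kg·m²·s⁻³·A⁻²
  (b) [s] / [kg⁻¹·m⁻²·s⁴·A²] = kg·m²·s⁻³·A⁻²
  (c) kg·m²·s⁻³·A⁻²
  (d) Wb·A⁻¹ = V·s·A⁻¹ = kg·m²·s⁻²·A⁻²
All reduce to kg·m²·s⁻³·A⁻² except (d), which is kg·m²·s⁻²·A⁻².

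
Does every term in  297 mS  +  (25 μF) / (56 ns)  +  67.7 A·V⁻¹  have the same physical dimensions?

In SI base units:
  297 mS:  S = Ω⁻¹ = kg⁻¹·m⁻²·s³·A²
  (25 μF) / (56 ns):  [kg⁻¹·m⁻²·s⁴·A²] / [s] = kg⁻¹·m⁻²·s³·A²
  67.7 A·V⁻¹:  A·V⁻¹ = A·(J·C⁻¹)⁻¹ = kg⁻¹·m⁻²·s³·A²
Every term reduces to kg⁻¹·m⁻²·s³·A².

Yes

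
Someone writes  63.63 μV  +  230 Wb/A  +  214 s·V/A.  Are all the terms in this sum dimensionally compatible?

No

Expand each in SI base units:
  63.63 μV:  V = J·C⁻¹ = kg·m²·s⁻³·A⁻¹
  230 Wb/A:  Wb·A⁻¹ = V·s·A⁻¹ = kg·m²·s⁻²·A⁻²
  214 s·V/A:  V·s·A⁻¹ = J·C⁻¹·s·A⁻¹ = kg·m²·s⁻²·A⁻²
The terms do not share a single dimension (kg·m²·s⁻²·A⁻² vs kg·m²·s⁻³·A⁻¹).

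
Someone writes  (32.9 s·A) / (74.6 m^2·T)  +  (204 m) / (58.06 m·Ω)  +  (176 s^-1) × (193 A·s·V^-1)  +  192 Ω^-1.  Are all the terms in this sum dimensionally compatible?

Yes

In SI base units:
  (32.9 s·A) / (74.6 m^2·T):  [s·A] / [kg·m²·s⁻²·A⁻¹] = kg⁻¹·m⁻²·s³·A²
  (204 m) / (58.06 m·Ω):  [m] / [kg·m³·s⁻³·A⁻²] = kg⁻¹·m⁻²·s³·A²
  (176 s^-1) × (193 A·s·V^-1):  [s⁻¹] · [kg⁻¹·m⁻²·s⁴·A²] = kg⁻¹·m⁻²·s³·A²
  192 Ω^-1:  Ω⁻¹ = (V·A⁻¹)⁻¹ = kg⁻¹·m⁻²·s³·A²
Every term reduces to kg⁻¹·m⁻²·s³·A².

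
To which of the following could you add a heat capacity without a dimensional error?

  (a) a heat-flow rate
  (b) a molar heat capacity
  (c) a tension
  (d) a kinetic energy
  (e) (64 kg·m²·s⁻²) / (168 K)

(e)

Reference: [heat capacity] = kg·m²·s⁻²·K⁻¹.
Each option:
  (a) [heat-flow rate] = kg·m²·s⁻³
  (b) [molar heat capacity] = kg·m²·s⁻²·K⁻¹·mol⁻¹
  (c) [tension] = kg·m·s⁻²
  (d) [kinetic energy] = kg·m²·s⁻²
  (e) [kg·m²·s⁻²] / [K] = kg·m²·s⁻²·K⁻¹  ← same
Only (e) matches kg·m²·s⁻²·K⁻¹.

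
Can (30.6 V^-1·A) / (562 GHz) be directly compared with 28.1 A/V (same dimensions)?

In SI base units:
  (30.6 V^-1·A) / (562 GHz):  [kg⁻¹·m⁻²·s³·A²] / [s⁻¹] = kg⁻¹·m⁻²·s⁴·A²
  28.1 A/V:  A·V⁻¹ = A·(J·C⁻¹)⁻¹ = kg⁻¹·m⁻²·s³·A²
kg⁻¹·m⁻²·s⁴·A² ≠ kg⁻¹·m⁻²·s³·A², so they cannot be added.

No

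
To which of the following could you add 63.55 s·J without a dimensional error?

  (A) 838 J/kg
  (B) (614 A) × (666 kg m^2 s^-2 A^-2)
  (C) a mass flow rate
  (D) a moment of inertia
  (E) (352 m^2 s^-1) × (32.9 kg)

Reference: J·s = N·m·s = kg·m²·s⁻¹.
Each option:
  (A) J·kg⁻¹ = N·m·kg⁻¹ = m²·s⁻²
  (B) [A] · [kg·m²·s⁻²·A⁻²] = kg·m²·s⁻²·A⁻¹
  (C) [mass flow rate] = kg·s⁻¹
  (D) [moment of inertia] = kg·m²
  (E) [m²·s⁻¹] · [kg] = kg·m²·s⁻¹  ← same
Only (E) matches kg·m²·s⁻¹.

(E)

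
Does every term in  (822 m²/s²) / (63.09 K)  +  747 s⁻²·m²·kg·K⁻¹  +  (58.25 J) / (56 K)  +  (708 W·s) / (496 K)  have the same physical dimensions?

Reduce each to base SI dimensions:
  (822 m²/s²) / (63.09 K):  [m²·s⁻²] / [K] = m²·s⁻²·K⁻¹
  747 s⁻²·m²·kg·K⁻¹:  kg·m²·s⁻²·K⁻¹
  (58.25 J) / (56 K):  [kg·m²·s⁻²] / [K] = kg·m²·s⁻²·K⁻¹
  (708 W·s) / (496 K):  [kg·m²·s⁻²] / [K] = kg·m²·s⁻²·K⁻¹
The terms do not share a single dimension (kg·m²·s⁻²·K⁻¹ vs m²·s⁻²·K⁻¹).

No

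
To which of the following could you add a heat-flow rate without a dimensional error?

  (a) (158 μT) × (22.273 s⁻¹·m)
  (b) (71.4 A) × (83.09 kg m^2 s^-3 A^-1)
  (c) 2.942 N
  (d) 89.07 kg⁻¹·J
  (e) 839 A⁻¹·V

Reference: [heat-flow rate] = kg·m²·s⁻³.
Each option:
  (a) [kg·s⁻²·A⁻¹] · [m·s⁻¹] = kg·m·s⁻³·A⁻¹
  (b) [A] · [kg·m²·s⁻³·A⁻¹] = kg·m²·s⁻³  ← same
  (c) N = kg·m·s⁻²
  (d) J·kg⁻¹ = N·m·kg⁻¹ = m²·s⁻²
  (e) V·A⁻¹ = J·C⁻¹·A⁻¹ = kg·m²·s⁻³·A⁻²
Only (b) matches kg·m²·s⁻³.

(b)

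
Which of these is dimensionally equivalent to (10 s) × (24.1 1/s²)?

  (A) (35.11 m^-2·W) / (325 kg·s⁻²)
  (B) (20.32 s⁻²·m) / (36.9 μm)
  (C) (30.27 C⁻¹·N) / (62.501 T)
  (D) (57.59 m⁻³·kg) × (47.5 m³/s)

(A)

Reference: [s] · [s⁻²] = s⁻¹.
Each option:
  (A) [kg·s⁻³] / [kg·s⁻²] = s⁻¹  ← same
  (B) [m·s⁻²] / [m] = s⁻²
  (C) [kg·m·s⁻³·A⁻¹] / [kg·s⁻²·A⁻¹] = m·s⁻¹
  (D) [kg·m⁻³] · [m³·s⁻¹] = kg·s⁻¹
Only (A) matches s⁻¹.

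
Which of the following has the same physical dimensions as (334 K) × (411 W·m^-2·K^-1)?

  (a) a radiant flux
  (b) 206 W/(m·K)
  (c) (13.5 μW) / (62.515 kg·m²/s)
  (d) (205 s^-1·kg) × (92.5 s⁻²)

Reference: [K] · [kg·s⁻³·K⁻¹] = kg·s⁻³.
Each option:
  (a) [radiant flux] = kg·m²·s⁻³
  (b) W·m⁻¹·K⁻¹ = J·s⁻¹·m⁻¹·K⁻¹ = kg·m·s⁻³·K⁻¹
  (c) [kg·m²·s⁻³] / [kg·m²·s⁻¹] = s⁻²
  (d) [kg·s⁻¹] · [s⁻²] = kg·s⁻³  ← same
Only (d) matches kg·s⁻³.

(d)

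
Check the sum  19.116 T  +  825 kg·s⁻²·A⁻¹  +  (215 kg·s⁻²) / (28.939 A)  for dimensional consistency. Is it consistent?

Dimensions:
  19.116 T:  T = Wb·m⁻² = kg·s⁻²·A⁻¹
  825 kg·s⁻²·A⁻¹:  kg·s⁻²·A⁻¹
  (215 kg·s⁻²) / (28.939 A):  [kg·s⁻²] / [A] = kg·s⁻²·A⁻¹
Every term reduces to kg·s⁻²·A⁻¹.

Yes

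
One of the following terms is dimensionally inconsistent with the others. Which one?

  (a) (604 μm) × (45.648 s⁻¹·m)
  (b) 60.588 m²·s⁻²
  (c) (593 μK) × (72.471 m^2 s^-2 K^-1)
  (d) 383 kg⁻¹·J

In SI base units:
  (a) [m] · [m·s⁻¹] = m²·s⁻¹
  (b) m²·s⁻²
  (c) [K] · [m²·s⁻²·K⁻¹] = m²·s⁻²
  (d) J·kg⁻¹ = N·m·kg⁻¹ = m²·s⁻²
All reduce to m²·s⁻² except (a), which is m²·s⁻¹.

(a)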